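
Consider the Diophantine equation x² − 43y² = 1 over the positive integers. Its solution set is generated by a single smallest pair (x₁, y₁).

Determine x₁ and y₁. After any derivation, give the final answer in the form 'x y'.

3482 531

√43 → a₀=6, period (1,1,3,1,5,1,3,1,1,12); ℓ=10 even so k=9
a_0=6:  p_0=6·1+0=6,  q_0=6·0+1=1
…
a_3=3:  p_3=3·13+7=46,  q_3=3·2+1=7
a_4=1:  p_4=1·46+13=59,  q_4=1·7+2=9
a_5=5:  p_5=5·59+46=341,  q_5=5·9+7=52
a_6=1:  p_6=1·341+59=400,  q_6=1·52+9=61
a_7=3:  p_7=3·400+341=1541,  q_7=3·61+52=235
a_8=1:  p_8=1·1541+400=1941,  q_8=1·235+61=296
a_9=1:  p_9=1·1941+1541=3482,  q_9=1·296+235=531
(x₁, y₁) = (3482, 531);  3482² − 43·531² = 1 ✓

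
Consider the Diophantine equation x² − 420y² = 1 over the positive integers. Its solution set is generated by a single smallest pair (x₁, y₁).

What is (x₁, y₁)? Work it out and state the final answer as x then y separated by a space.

41 2

√420 = [20; 2,40, …], period ℓ=2 (even) → k=1
a_0=20:  p_0=20·1+0=20,  q_0=20·0+1=1
a_1=2:  p_1=2·20+1=41,  q_1=2·1+0=2
→ (41, 2).  Check: 41²=1681, 420·2²=1680, difference 1.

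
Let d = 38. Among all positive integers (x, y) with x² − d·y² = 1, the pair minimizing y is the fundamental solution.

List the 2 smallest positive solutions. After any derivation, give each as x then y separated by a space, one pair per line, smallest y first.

√38 → a₀=6, period (6,12); ℓ=2 even so k=1
step 0: (6, 1)  from 6·(1,0) + (0,1)
step 1: (37, 6)  from 6·(6,1) + (1,0)
fundamental: x₁=37, y₁=6  (since 1369 − 38·36 = 1)
n=2: (37,6)∘(37,6) = (37·37+38·6·6, 37·6+6·37) = (2737,444)

37 6
2737 444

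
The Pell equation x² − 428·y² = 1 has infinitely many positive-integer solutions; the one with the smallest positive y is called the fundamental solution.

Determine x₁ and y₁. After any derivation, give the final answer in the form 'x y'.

1850887 89466

√428 → a₀=20, period (1,2,4,1,5,10,5,1,4,2,1,40); ℓ=12 even so k=11
a_0=20:  p_0=20·1+0=20,  q_0=20·0+1=1
a_1=1:  p_1=1·20+1=21,  q_1=1·1+0=1
a_2=2:  p_2=2·21+20=62,  q_2=2·1+1=3
…
a_5=5:  p_5=5·331+269=1924,  q_5=5·16+13=93
…
a_10=2:  p_10=2·577179+119350=1273708,  q_10=2·27899+5769=61567
a_11=1:  p_11=1·1273708+577179=1850887,  q_11=1·61567+27899=89466
fundamental: x₁=1850887, y₁=89466  (since 3425782686769 − 428·8004165156 = 1)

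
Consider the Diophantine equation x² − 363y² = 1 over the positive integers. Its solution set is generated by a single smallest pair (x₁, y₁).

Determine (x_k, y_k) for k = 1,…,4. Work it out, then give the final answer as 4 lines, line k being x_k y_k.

362 19
262087 13756
189750626 9959325
137379191137 7210537544

√363 = [19; 19,38, …], period ℓ=2 (even) → k=1
i=0: a=19 ⇒ p=19, q=1
i=1: a=19 ⇒ p=362, q=19
fundamental: x₁=362, y₁=19  (since 131044 − 363·361 = 1)
n=2: (362,19)∘(362,19) = (362·362+363·19·19, 362·19+19·362) = (262087,13756)
n=3: (262087,13756)∘(362,19) = (362·262087+363·19·13756, 362·13756+19·262087) = (189750626,9959325)
n=4: (189750626,9959325)∘(362,19) = (362·189750626+363·19·9959325, 362·9959325+19·189750626) = (137379191137,7210537544)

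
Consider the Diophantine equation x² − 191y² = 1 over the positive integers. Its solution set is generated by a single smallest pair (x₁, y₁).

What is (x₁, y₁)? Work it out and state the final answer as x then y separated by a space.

[13; 1,4,1,1,3,…,4,1,26] for √191; ℓ=16 ⇒ convergent index 15
k=0  a_k=13  p_k/q_k = 13/1
k=1  a_k=1  p_k/q_k = 14/1
…
k=3  a_k=1  p_k/q_k = 83/6
k=4  a_k=1  p_k/q_k = 152/11
…
k=8  a_k=13  p_k/q_k = 40217/2910
k=9  a_k=2  p_k/q_k = 83433/6037
…
k=12  a_k=1  p_k/q_k = 911765/65973
…
k=14  a_k=4  p_k/q_k = 7377553/533821
k=15  a_k=1  p_k/q_k = 8994000/650783
fundamental: x₁=8994000, y₁=650783  (since 80892036000000 − 191·423518513089 = 1)

8994000 650783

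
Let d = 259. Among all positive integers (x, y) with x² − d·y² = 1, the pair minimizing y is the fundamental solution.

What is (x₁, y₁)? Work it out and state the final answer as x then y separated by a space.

√259 = [16; 10,1,2,3,4,3,2,1,10,32, …], period ℓ=10 (even) → k=9
k=0  a_k=16  p_k/q_k = 16/1
…
k=2  a_k=1  p_k/q_k = 177/11
k=3  a_k=2  p_k/q_k = 515/32
…
k=5  a_k=4  p_k/q_k = 7403/460
k=6  a_k=3  p_k/q_k = 23931/1487
…
k=8  a_k=1  p_k/q_k = 79196/4921
k=9  a_k=10  p_k/q_k = 847225/52644
fundamental: x₁=847225, y₁=52644  (since 717790200625 − 259·2771390736 = 1)

847225 52644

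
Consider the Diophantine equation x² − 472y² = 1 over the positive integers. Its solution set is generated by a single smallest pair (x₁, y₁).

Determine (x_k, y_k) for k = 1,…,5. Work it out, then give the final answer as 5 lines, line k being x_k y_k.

306917 14127
188396089777 8671632918
115643925371868101 5322943120573485
70986173286526887819457 3267403467465432958572
43573726693046301732396700037 2005643340042853631571511563

√472 → a₀=21, period (1,2,1,1,1,…,2,1,42); ℓ=14 even so k=13
k=0  a_k=21  p_k/q_k = 21/1
k=1  a_k=1  p_k/q_k = 22/1
k=2  a_k=2  p_k/q_k = 65/3
k=3  a_k=1  p_k/q_k = 87/4
k=4  a_k=1  p_k/q_k = 152/7
k=5  a_k=1  p_k/q_k = 239/11
…
k=7  a_k=5  p_k/q_k = 5779/266
k=8  a_k=4  p_k/q_k = 24224/1115
k=9  a_k=1  p_k/q_k = 30003/1381
k=10  a_k=1  p_k/q_k = 54227/2496
k=11  a_k=1  p_k/q_k = 84230/3877
k=12  a_k=2  p_k/q_k = 222687/10250
k=13  a_k=1  p_k/q_k = 306917/14127
fundamental: x₁=306917, y₁=14127  (since 94198044889 − 472·199572129 = 1)
n=2: (306917,14127)∘(306917,14127) = (306917·306917+472·14127·14127, 306917·14127+14127·306917) = (188396089777,8671632918)
n=3: (188396089777,8671632918)∘(306917,14127) = (306917·188396089777+472·14127·8671632918, 306917·8671632918+14127·188396089777) = (115643925371868101,5322943120573485)
n=4: (115643925371868101,5322943120573485)∘(306917,14127) = (306917·115643925371868101+472·14127·5322943120573485, 306917·5322943120573485+14127·115643925371868101) = (70986173286526887819457,3267403467465432958572)
n=5: (70986173286526887819457,3267403467465432958572)∘(306917,14127) = (306917·70986173286526887819457+472·14127·3267403467465432958572, 306917·3267403467465432958572+14127·70986173286526887819457) = (43573726693046301732396700037,2005643340042853631571511563)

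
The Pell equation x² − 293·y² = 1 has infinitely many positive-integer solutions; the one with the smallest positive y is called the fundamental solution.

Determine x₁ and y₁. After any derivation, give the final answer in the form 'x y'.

12320649 719780

√293 → a₀=17, period (8,1,1,8,34); ℓ=5 odd so k=9
k=0  a_k=17  p_k/q_k = 17/1
k=1  a_k=8  p_k/q_k = 137/8
k=2  a_k=1  p_k/q_k = 154/9
k=3  a_k=1  p_k/q_k = 291/17
k=4  a_k=8  p_k/q_k = 2482/145
…
k=7  a_k=1  p_k/q_k = 764593/44668
k=8  a_k=1  p_k/q_k = 1444507/84389
k=9  a_k=8  p_k/q_k = 12320649/719780
fundamental: x₁=12320649, y₁=719780  (since 151798391781201 − 293·518083248400 = 1)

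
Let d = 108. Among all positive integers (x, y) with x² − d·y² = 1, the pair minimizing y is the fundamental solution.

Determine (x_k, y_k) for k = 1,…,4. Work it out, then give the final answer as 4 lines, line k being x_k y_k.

d=108: √d = [10; 2,1,1,4,1,1,2,20] (ℓ=8, even), read p_7/q_7
k=0  a_k=10  p_k/q_k = 10/1
k=1  a_k=2  p_k/q_k = 21/2
k=2  a_k=1  p_k/q_k = 31/3
k=3  a_k=1  p_k/q_k = 52/5
…
k=5  a_k=1  p_k/q_k = 291/28
k=6  a_k=1  p_k/q_k = 530/51
k=7  a_k=2  p_k/q_k = 1351/130
(x₁, y₁) = (1351, 130);  1351² − 108·130² = 1 ✓
(x_2, y_2) = (1351·1351 + 108·130·130, 1351·130 + 130·1351) = (3650401, 351260)
(x_3, y_3) = (1351·3650401 + 108·130·351260, 1351·351260 + 130·3650401) = (9863382151, 949104390)
(x_4, y_4) = (1351·9863382151 + 108·130·949104390, 1351·949104390 + 130·9863382151) = (26650854921601, 2564479710520)

1351 130
3650401 351260
9863382151 949104390
26650854921601 2564479710520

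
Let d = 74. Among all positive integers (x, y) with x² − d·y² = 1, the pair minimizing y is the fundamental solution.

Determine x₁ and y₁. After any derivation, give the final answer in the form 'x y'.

d=74: √d = [8; 1,1,1,1,16] (ℓ=5, odd), read p_9/q_9
step 0: (8, 1)  from 8·(1,0) + (0,1)
step 1: (9, 1)  from 1·(8,1) + (1,0)
step 2: (17, 2)  from 1·(9,1) + (8,1)
step 3: (26, 3)  from 1·(17,2) + (9,1)
step 4: (43, 5)  from 1·(26,3) + (17,2)
step 5: (714, 83)  from 16·(43,5) + (26,3)
…
step 8: (2228, 259)  from 1·(1471,171) + (757,88)
step 9: (3699, 430)  from 1·(2228,259) + (1471,171)
(x₁, y₁) = (3699, 430);  3699² − 74·430² = 1 ✓

3699 430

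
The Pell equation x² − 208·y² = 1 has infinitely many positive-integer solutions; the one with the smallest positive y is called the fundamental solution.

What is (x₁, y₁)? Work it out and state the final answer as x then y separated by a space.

√208 → a₀=14, period (2,2,1,2,2,28); ℓ=6 even so k=5
step 0: (14, 1)  from 14·(1,0) + (0,1)
…
step 4: (274, 19)  from 2·(101,7) + (72,5)
step 5: (649, 45)  from 2·(274,19) + (101,7)
fundamental: x₁=649, y₁=45  (since 421201 − 208·2025 = 1)

649 45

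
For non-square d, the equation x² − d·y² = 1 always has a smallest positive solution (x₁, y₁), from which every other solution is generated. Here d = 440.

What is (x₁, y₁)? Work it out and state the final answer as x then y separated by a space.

21 1

d=440: √d = [20; 1,40] (ℓ=2, even), read p_1/q_1
i=0: a=20 ⇒ p=20, q=1
i=1: a=1 ⇒ p=21, q=1
→ (21, 1).  Check: 21²=441, 440·1²=440, difference 1.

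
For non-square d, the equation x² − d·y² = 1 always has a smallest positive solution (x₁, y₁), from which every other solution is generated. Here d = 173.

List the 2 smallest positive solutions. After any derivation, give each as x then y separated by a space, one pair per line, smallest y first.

√173 = [13; 6,1,1,6,26, …], period ℓ=5 (odd) → k=9
i=0: a=13 ⇒ p=13, q=1
i=1: a=6 ⇒ p=79, q=6
i=2: a=1 ⇒ p=92, q=7
i=3: a=1 ⇒ p=171, q=13
i=4: a=6 ⇒ p=1118, q=85
…
i=6: a=6 ⇒ p=176552, q=13423
i=7: a=1 ⇒ p=205791, q=15646
i=8: a=1 ⇒ p=382343, q=29069
i=9: a=6 ⇒ p=2499849, q=190060
→ (2499849, 190060).  Check: 2499849²=6249245022801, 173·190060²=6249245022800, difference 1.
n=2: (2499849,190060)∘(2499849,190060) = (2499849·2499849+173·190060·190060, 2499849·190060+190060·2499849) = (12498490045601,950242601880)

2499849 190060
12498490045601 950242601880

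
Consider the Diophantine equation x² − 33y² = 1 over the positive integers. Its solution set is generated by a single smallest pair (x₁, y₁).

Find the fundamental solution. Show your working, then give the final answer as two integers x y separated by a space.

√33 → a₀=5, period (1,2,1,10); ℓ=4 even so k=3
i=0: a=5 ⇒ p=5, q=1
i=1: a=1 ⇒ p=6, q=1
i=2: a=2 ⇒ p=17, q=3
i=3: a=1 ⇒ p=23, q=4
(x₁, y₁) = (23, 4);  23² − 33·4² = 1 ✓

23 4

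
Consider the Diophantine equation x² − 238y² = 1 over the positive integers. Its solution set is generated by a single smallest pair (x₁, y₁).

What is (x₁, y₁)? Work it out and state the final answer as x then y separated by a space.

11663 756

d=238: √d = [15; 2,2,1,14,1,2,2,30] (ℓ=8, even), read p_7/q_7
i=0: a=15 ⇒ p=15, q=1
i=1: a=2 ⇒ p=31, q=2
i=2: a=2 ⇒ p=77, q=5
…
i=6: a=2 ⇒ p=4983, q=323
i=7: a=2 ⇒ p=11663, q=756
fundamental: x₁=11663, y₁=756  (since 136025569 − 238·571536 = 1)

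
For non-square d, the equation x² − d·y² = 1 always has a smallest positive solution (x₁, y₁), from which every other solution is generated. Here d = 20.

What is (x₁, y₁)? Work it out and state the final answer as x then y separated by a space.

d=20: √d = [4; 2,8] (ℓ=2, even), read p_1/q_1
step 0: (4, 1)  from 4·(1,0) + (0,1)
step 1: (9, 2)  from 2·(4,1) + (1,0)
fundamental: x₁=9, y₁=2  (since 81 − 20·4 = 1)

9 2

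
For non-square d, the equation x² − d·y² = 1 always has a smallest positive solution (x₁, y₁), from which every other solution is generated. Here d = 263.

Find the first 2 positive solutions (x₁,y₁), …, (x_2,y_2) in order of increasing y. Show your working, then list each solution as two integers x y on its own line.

√263 → a₀=16, period (4,1,1,1,1,15,1,1,1,1,4,32); ℓ=12 even so k=11
i=0: a=16 ⇒ p=16, q=1
i=1: a=4 ⇒ p=65, q=4
i=2: a=1 ⇒ p=81, q=5
…
i=4: a=1 ⇒ p=227, q=14
i=5: a=1 ⇒ p=373, q=23
…
i=8: a=1 ⇒ p=12017, q=741
…
i=10: a=1 ⇒ p=30229, q=1864
i=11: a=4 ⇒ p=139128, q=8579
→ (139128, 8579).  Check: 139128²=19356600384, 263·8579²=19356600383, difference 1.
n=2: (139128,8579)∘(139128,8579) = (139128·139128+263·8579·8579, 139128·8579+8579·139128) = (38713200767,2387158224)

139128 8579
38713200767 2387158224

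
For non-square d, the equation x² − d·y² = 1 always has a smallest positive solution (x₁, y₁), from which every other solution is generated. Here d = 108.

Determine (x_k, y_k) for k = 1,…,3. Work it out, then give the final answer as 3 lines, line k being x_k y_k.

√108 = [10; 2,1,1,4,1,1,2,20, …], period ℓ=8 (even) → k=7
k=0  a_k=10  p_k/q_k = 10/1
k=1  a_k=2  p_k/q_k = 21/2
k=2  a_k=1  p_k/q_k = 31/3
k=3  a_k=1  p_k/q_k = 52/5
k=4  a_k=4  p_k/q_k = 239/23
k=5  a_k=1  p_k/q_k = 291/28
k=6  a_k=1  p_k/q_k = 530/51
k=7  a_k=2  p_k/q_k = 1351/130
(x₁, y₁) = (1351, 130);  1351² − 108·130² = 1 ✓
(1351+130√108)^2 = 3650401 + 351260√108
(1351+130√108)^3 = 9863382151 + 949104390√108

1351 130
3650401 351260
9863382151 949104390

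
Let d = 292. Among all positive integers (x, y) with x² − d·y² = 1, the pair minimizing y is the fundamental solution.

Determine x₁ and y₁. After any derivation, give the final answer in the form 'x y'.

2281249 133500

d=292: √d = [17; 11,2,1,3,8,3,1,2,11,34] (ℓ=10, even), read p_9/q_9
k=0  a_k=17  p_k/q_k = 17/1
k=1  a_k=11  p_k/q_k = 188/11
k=2  a_k=2  p_k/q_k = 393/23
…
k=5  a_k=8  p_k/q_k = 17669/1034
…
k=7  a_k=1  p_k/q_k = 72812/4261
k=8  a_k=2  p_k/q_k = 200767/11749
k=9  a_k=11  p_k/q_k = 2281249/133500
→ (2281249, 133500).  Check: 2281249²=5204097000001, 292·133500²=5204097000000, difference 1.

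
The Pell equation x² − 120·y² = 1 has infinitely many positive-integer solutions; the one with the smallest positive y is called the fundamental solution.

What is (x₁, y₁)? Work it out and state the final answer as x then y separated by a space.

11 1

√120 → a₀=10, period (1,20); ℓ=2 even so k=1
k=0  a_k=10  p_k/q_k = 10/1
k=1  a_k=1  p_k/q_k = 11/1
→ (11, 1).  Check: 11²=121, 120·1²=120, difference 1.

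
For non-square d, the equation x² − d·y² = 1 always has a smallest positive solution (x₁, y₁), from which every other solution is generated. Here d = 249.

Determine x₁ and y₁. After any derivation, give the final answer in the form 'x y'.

8553815 542076

√249 → a₀=15, period (1,3,1,1,5,…,3,1,30); ℓ=16 even so k=15
step 0: (15, 1)  from 15·(1,0) + (0,1)
step 1: (16, 1)  from 1·(15,1) + (1,0)
…
step 3: (79, 5)  from 1·(63,4) + (16,1)
…
step 7: (3582, 227)  from 3·(931,59) + (789,50)
…
step 9: (113835, 7214)  from 3·(36751,2329) + (3582,227)
…
step 11: (866765, 54929)  from 5·(150586,9543) + (113835,7214)
step 12: (1017351, 64472)  from 1·(866765,54929) + (150586,9543)
step 13: (1884116, 119401)  from 1·(1017351,64472) + (866765,54929)
step 14: (6669699, 422675)  from 3·(1884116,119401) + (1017351,64472)
step 15: (8553815, 542076)  from 1·(6669699,422675) + (1884116,119401)
fundamental: x₁=8553815, y₁=542076  (since 73167751054225 − 249·293846389776 = 1)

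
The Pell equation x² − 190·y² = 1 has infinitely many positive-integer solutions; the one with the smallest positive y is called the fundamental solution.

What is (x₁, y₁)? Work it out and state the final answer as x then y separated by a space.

52021 3774

√190 → a₀=13, period (1,3,1,1,1,…,3,1,26); ℓ=14 even so k=13
step 0: (13, 1)  from 13·(1,0) + (0,1)
…
step 3: (69, 5)  from 1·(55,4) + (14,1)
…
step 5: (193, 14)  from 1·(124,9) + (69,5)
…
step 7: (1213, 88)  from 2·(510,37) + (193,14)
step 8: (2936, 213)  from 2·(1213,88) + (510,37)
…
step 12: (40787, 2959)  from 3·(11234,815) + (7085,514)
step 13: (52021, 3774)  from 1·(40787,2959) + (11234,815)
fundamental: x₁=52021, y₁=3774  (since 2706184441 − 190·14243076 = 1)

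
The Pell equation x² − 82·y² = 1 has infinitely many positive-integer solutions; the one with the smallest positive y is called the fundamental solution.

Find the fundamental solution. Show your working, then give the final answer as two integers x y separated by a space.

d=82: √d = [9; 18] (ℓ=1, odd), read p_1/q_1
k=0  a_k=9  p_k/q_k = 9/1
k=1  a_k=18  p_k/q_k = 163/18
→ (163, 18).  Check: 163²=26569, 82·18²=26568, difference 1.

163 18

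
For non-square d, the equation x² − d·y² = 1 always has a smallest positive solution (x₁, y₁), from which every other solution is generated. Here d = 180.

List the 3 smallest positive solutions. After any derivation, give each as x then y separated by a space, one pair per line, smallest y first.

161 12
51841 3864
16692641 1244196

[13; 2,2,2,26] for √180; ℓ=4 ⇒ convergent index 3
k=0  a_k=13  p_k/q_k = 13/1
k=1  a_k=2  p_k/q_k = 27/2
k=2  a_k=2  p_k/q_k = 67/5
k=3  a_k=2  p_k/q_k = 161/12
→ (161, 12).  Check: 161²=25921, 180·12²=25920, difference 1.
(x_2, y_2) = (161·161 + 180·12·12, 161·12 + 12·161) = (51841, 3864)
(x_3, y_3) = (161·51841 + 180·12·3864, 161·3864 + 12·51841) = (16692641, 1244196)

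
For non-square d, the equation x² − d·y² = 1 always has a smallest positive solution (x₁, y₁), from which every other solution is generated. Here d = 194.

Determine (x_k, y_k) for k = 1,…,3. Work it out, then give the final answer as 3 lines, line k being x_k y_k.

[13; 1,12,1,26] for √194; ℓ=4 ⇒ convergent index 3
i=0: a=13 ⇒ p=13, q=1
i=1: a=1 ⇒ p=14, q=1
i=2: a=12 ⇒ p=181, q=13
i=3: a=1 ⇒ p=195, q=14
→ (195, 14).  Check: 195²=38025, 194·14²=38024, difference 1.
k=2:  x_2 = 195·195+194·14·14 = 76049,  y_2 = 195·14+14·195 = 5460
k=3:  x_3 = 195·76049+194·14·5460 = 29658915,  y_3 = 195·5460+14·76049 = 2129386

195 14
76049 5460
29658915 2129386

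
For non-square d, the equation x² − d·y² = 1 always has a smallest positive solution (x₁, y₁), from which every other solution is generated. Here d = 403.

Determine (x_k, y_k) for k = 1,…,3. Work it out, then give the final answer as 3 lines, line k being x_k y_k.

√403 → a₀=20, period (13,2,1,3,1,3,1,2,13,40); ℓ=10 even so k=9
a_0=20:  p_0=20·1+0=20,  q_0=20·0+1=1
a_1=13:  p_1=13·20+1=261,  q_1=13·1+0=13
…
a_3=1:  p_3=1·542+261=803,  q_3=1·27+13=40
…
a_5=1:  p_5=1·2951+803=3754,  q_5=1·147+40=187
…
a_8=2:  p_8=2·17967+14213=50147,  q_8=2·895+708=2498
a_9=13:  p_9=13·50147+17967=669878,  q_9=13·2498+895=33369
fundamental: x₁=669878, y₁=33369  (since 448736534884 − 403·1113490161 = 1)
(669878+33369√403)^2 = 897473069767 + 44706317964√403
(669878+33369√403)^3 = 1202394930058086974 + 59895557730143415√403

669878 33369
897473069767 44706317964
1202394930058086974 59895557730143415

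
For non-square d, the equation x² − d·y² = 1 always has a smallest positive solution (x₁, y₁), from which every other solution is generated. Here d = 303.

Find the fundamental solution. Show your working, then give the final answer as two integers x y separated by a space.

2524 145

[17; 2,2,5,2,2,34] for √303; ℓ=6 ⇒ convergent index 5
i=0: a=17 ⇒ p=17, q=1
i=1: a=2 ⇒ p=35, q=2
i=2: a=2 ⇒ p=87, q=5
i=3: a=5 ⇒ p=470, q=27
i=4: a=2 ⇒ p=1027, q=59
i=5: a=2 ⇒ p=2524, q=145
→ (2524, 145).  Check: 2524²=6370576, 303·145²=6370575, difference 1.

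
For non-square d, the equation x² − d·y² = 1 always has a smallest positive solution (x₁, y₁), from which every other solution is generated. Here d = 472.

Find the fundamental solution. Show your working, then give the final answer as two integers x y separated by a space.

306917 14127

d=472: √d = [21; 1,2,1,1,1,…,2,1,42] (ℓ=14, even), read p_13/q_13
k=0  a_k=21  p_k/q_k = 21/1
k=1  a_k=1  p_k/q_k = 22/1
k=2  a_k=2  p_k/q_k = 65/3
…
k=4  a_k=1  p_k/q_k = 152/7
k=5  a_k=1  p_k/q_k = 239/11
k=6  a_k=4  p_k/q_k = 1108/51
k=7  a_k=5  p_k/q_k = 5779/266
k=8  a_k=4  p_k/q_k = 24224/1115
k=9  a_k=1  p_k/q_k = 30003/1381
k=10  a_k=1  p_k/q_k = 54227/2496
k=11  a_k=1  p_k/q_k = 84230/3877
k=12  a_k=2  p_k/q_k = 222687/10250
k=13  a_k=1  p_k/q_k = 306917/14127
fundamental: x₁=306917, y₁=14127  (since 94198044889 − 472·199572129 = 1)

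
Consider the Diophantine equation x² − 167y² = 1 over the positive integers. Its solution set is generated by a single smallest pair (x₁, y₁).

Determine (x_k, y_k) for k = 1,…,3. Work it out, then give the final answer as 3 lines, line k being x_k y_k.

168 13
56447 4368
18966024 1467635

√167 = [12; 1,11,1,24, …], period ℓ=4 (even) → k=3
k=0  a_k=12  p_k/q_k = 12/1
…
k=2  a_k=11  p_k/q_k = 155/12
k=3  a_k=1  p_k/q_k = 168/13
(x₁, y₁) = (168, 13);  168² − 167·13² = 1 ✓
(x_2, y_2) = (168·168 + 167·13·13, 168·13 + 13·168) = (56447, 4368)
(x_3, y_3) = (168·56447 + 167·13·4368, 168·4368 + 13·56447) = (18966024, 1467635)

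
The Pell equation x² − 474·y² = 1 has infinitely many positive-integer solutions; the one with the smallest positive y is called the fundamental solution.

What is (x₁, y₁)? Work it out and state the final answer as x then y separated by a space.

193549 8890

d=474: √d = [21; 1,3,2,1,1,…,3,1,42] (ℓ=14, even), read p_13/q_13
step 0: (21, 1)  from 21·(1,0) + (0,1)
…
step 5: (479, 22)  from 1·(283,13) + (196,9)
…
step 7: (5051, 232)  from 6·(762,35) + (479,22)
…
step 11: (44218, 2031)  from 2·(16677,766) + (10864,499)
step 12: (149331, 6859)  from 3·(44218,2031) + (16677,766)
step 13: (193549, 8890)  from 1·(149331,6859) + (44218,2031)
→ (193549, 8890).  Check: 193549²=37461215401, 474·8890²=37461215400, difference 1.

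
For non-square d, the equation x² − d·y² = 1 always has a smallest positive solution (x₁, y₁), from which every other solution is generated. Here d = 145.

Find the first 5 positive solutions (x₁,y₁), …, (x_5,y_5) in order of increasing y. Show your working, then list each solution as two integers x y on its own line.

289 24
167041 13872
96549409 8017992
55805391361 4634385504
32255419657249 2678666803320

√145 → a₀=12, period (24); ℓ=1 odd so k=1
i=0: a=12 ⇒ p=12, q=1
i=1: a=24 ⇒ p=289, q=24
fundamental: x₁=289, y₁=24  (since 83521 − 145·576 = 1)
k=2:  x_2 = 289·289+145·24·24 = 167041,  y_2 = 289·24+24·289 = 13872
k=3:  x_3 = 289·167041+145·24·13872 = 96549409,  y_3 = 289·13872+24·167041 = 8017992
k=4:  x_4 = 289·96549409+145·24·8017992 = 55805391361,  y_4 = 289·8017992+24·96549409 = 4634385504
k=5:  x_5 = 289·55805391361+145·24·4634385504 = 32255419657249,  y_5 = 289·4634385504+24·55805391361 = 2678666803320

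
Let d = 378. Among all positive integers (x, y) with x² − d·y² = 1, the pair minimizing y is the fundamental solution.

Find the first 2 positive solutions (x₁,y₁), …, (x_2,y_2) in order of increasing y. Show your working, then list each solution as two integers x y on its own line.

8749 450
153090001 7874100

[19; 2,3,1,4,1,3,2,38] for √378; ℓ=8 ⇒ convergent index 7
step 0: (19, 1)  from 19·(1,0) + (0,1)
…
step 2: (136, 7)  from 3·(39,2) + (19,1)
step 3: (175, 9)  from 1·(136,7) + (39,2)
step 4: (836, 43)  from 4·(175,9) + (136,7)
…
step 6: (3869, 199)  from 3·(1011,52) + (836,43)
step 7: (8749, 450)  from 2·(3869,199) + (1011,52)
(x₁, y₁) = (8749, 450);  8749² − 378·450² = 1 ✓
(x_2, y_2) = (8749·8749 + 378·450·450, 8749·450 + 450·8749) = (153090001, 7874100)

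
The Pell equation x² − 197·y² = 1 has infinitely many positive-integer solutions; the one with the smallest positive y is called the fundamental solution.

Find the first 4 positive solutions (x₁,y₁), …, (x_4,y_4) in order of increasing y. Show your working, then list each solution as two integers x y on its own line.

393 28
308897 22008
242792649 17298260
190834713217 13596410352

√197 → a₀=14, period (28); ℓ=1 odd so k=1
k=0  a_k=14  p_k/q_k = 14/1
k=1  a_k=28  p_k/q_k = 393/28
fundamental: x₁=393, y₁=28  (since 154449 − 197·784 = 1)
n=2: (393,28)∘(393,28) = (393·393+197·28·28, 393·28+28·393) = (308897,22008)
n=3: (308897,22008)∘(393,28) = (393·308897+197·28·22008, 393·22008+28·308897) = (242792649,17298260)
n=4: (242792649,17298260)∘(393,28) = (393·242792649+197·28·17298260, 393·17298260+28·242792649) = (190834713217,13596410352)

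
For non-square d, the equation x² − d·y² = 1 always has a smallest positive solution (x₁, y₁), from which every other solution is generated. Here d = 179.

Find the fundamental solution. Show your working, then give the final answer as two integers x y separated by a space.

[13; 2,1,1,1,3,…,1,2,26] for √179; ℓ=14 ⇒ convergent index 13
step 0: (13, 1)  from 13·(1,0) + (0,1)
…
step 3: (67, 5)  from 1·(40,3) + (27,2)
…
step 12: (1588459, 118727)  from 1·(1013292,75737) + (575167,42990)
step 13: (4190210, 313191)  from 2·(1588459,118727) + (1013292,75737)
fundamental: x₁=4190210, y₁=313191  (since 17557859844100 − 179·98088602481 = 1)

4190210 313191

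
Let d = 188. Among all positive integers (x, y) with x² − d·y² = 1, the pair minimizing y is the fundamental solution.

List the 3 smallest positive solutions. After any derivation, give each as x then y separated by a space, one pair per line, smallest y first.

4607 336
42448897 3095904
391124132351 28525659120

√188 = [13; 1,2,2,6,2,2,1,26, …], period ℓ=8 (even) → k=7
a_0=13:  p_0=13·1+0=13,  q_0=13·0+1=1
a_1=1:  p_1=1·13+1=14,  q_1=1·1+0=1
…
a_3=2:  p_3=2·41+14=96,  q_3=2·3+1=7
a_4=6:  p_4=6·96+41=617,  q_4=6·7+3=45
a_5=2:  p_5=2·617+96=1330,  q_5=2·45+7=97
a_6=2:  p_6=2·1330+617=3277,  q_6=2·97+45=239
a_7=1:  p_7=1·3277+1330=4607,  q_7=1·239+97=336
(x₁, y₁) = (4607, 336);  4607² − 188·336² = 1 ✓
(4607+336√188)^2 = 42448897 + 3095904√188
(4607+336√188)^3 = 391124132351 + 28525659120√188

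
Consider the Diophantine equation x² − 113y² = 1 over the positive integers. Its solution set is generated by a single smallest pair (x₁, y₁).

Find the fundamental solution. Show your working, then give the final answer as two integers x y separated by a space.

1204353 113296

√113 → a₀=10, period (1,1,1,2,2,1,1,1,20); ℓ=9 odd so k=17
k=0  a_k=10  p_k/q_k = 10/1
…
k=2  a_k=1  p_k/q_k = 21/2
k=3  a_k=1  p_k/q_k = 32/3
…
k=6  a_k=1  p_k/q_k = 287/27
k=7  a_k=1  p_k/q_k = 489/46
…
k=9  a_k=20  p_k/q_k = 16009/1506
k=10  a_k=1  p_k/q_k = 16785/1579
…
k=12  a_k=1  p_k/q_k = 49579/4664
…
k=15  a_k=1  p_k/q_k = 445435/41903
k=16  a_k=1  p_k/q_k = 758918/71393
k=17  a_k=1  p_k/q_k = 1204353/113296
→ (1204353, 113296).  Check: 1204353²=1450466148609, 113·113296²=1450466148608, difference 1.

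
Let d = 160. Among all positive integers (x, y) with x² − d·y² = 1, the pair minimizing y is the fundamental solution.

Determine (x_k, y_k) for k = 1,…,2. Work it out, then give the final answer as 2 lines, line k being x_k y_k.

√160 → a₀=12, period (1,1,1,5,1,1,1,24); ℓ=8 even so k=7
a_0=12:  p_0=12·1+0=12,  q_0=12·0+1=1
…
a_2=1:  p_2=1·13+12=25,  q_2=1·1+1=2
a_3=1:  p_3=1·25+13=38,  q_3=1·2+1=3
…
a_5=1:  p_5=1·215+38=253,  q_5=1·17+3=20
a_6=1:  p_6=1·253+215=468,  q_6=1·20+17=37
a_7=1:  p_7=1·468+253=721,  q_7=1·37+20=57
→ (721, 57).  Check: 721²=519841, 160·57²=519840, difference 1.
k=2:  x_2 = 721·721+160·57·57 = 1039681,  y_2 = 721·57+57·721 = 82194

721 57
1039681 82194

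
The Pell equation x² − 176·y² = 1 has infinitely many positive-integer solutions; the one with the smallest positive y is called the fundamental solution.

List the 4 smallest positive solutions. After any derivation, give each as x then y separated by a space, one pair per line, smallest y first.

199 15
79201 5970
31521799 2376045
12545596801 945659940

[13; 3,1,3,26] for √176; ℓ=4 ⇒ convergent index 3
a_0=13:  p_0=13·1+0=13,  q_0=13·0+1=1
a_1=3:  p_1=3·13+1=40,  q_1=3·1+0=3
a_2=1:  p_2=1·40+13=53,  q_2=1·3+1=4
a_3=3:  p_3=3·53+40=199,  q_3=3·4+3=15
fundamental: x₁=199, y₁=15  (since 39601 − 176·225 = 1)
(199+15√176)^2 = 79201 + 5970√176
(199+15√176)^3 = 31521799 + 2376045√176
(199+15√176)^4 = 12545596801 + 945659940√176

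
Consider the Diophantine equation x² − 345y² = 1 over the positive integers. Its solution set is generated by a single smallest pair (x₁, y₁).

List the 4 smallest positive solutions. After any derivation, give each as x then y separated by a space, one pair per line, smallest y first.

6761 364
91422241 4922008
1236211536041 66555391812
16716052298924161 899962003159856

[18; 1,1,2,1,6,1,2,1,1,36] for √345; ℓ=10 ⇒ convergent index 9
a_0=18:  p_0=18·1+0=18,  q_0=18·0+1=1
…
a_2=1:  p_2=1·19+18=37,  q_2=1·1+1=2
a_3=2:  p_3=2·37+19=93,  q_3=2·2+1=5
a_4=1:  p_4=1·93+37=130,  q_4=1·5+2=7
a_5=6:  p_5=6·130+93=873,  q_5=6·7+5=47
a_6=1:  p_6=1·873+130=1003,  q_6=1·47+7=54
a_7=2:  p_7=2·1003+873=2879,  q_7=2·54+47=155
a_8=1:  p_8=1·2879+1003=3882,  q_8=1·155+54=209
a_9=1:  p_9=1·3882+2879=6761,  q_9=1·209+155=364
fundamental: x₁=6761, y₁=364  (since 45711121 − 345·132496 = 1)
k=2:  x_2 = 6761·6761+345·364·364 = 91422241,  y_2 = 6761·364+364·6761 = 4922008
k=3:  x_3 = 6761·91422241+345·364·4922008 = 1236211536041,  y_3 = 6761·4922008+364·91422241 = 66555391812
k=4:  x_4 = 6761·1236211536041+345·364·66555391812 = 16716052298924161,  y_4 = 6761·66555391812+364·1236211536041 = 899962003159856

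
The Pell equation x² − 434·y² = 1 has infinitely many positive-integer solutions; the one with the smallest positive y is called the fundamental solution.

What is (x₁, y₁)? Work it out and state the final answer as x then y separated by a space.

125 6

√434 = [20; 1,4,1,40, …], period ℓ=4 (even) → k=3
a_0=20:  p_0=20·1+0=20,  q_0=20·0+1=1
a_1=1:  p_1=1·20+1=21,  q_1=1·1+0=1
a_2=4:  p_2=4·21+20=104,  q_2=4·1+1=5
a_3=1:  p_3=1·104+21=125,  q_3=1·5+1=6
→ (125, 6).  Check: 125²=15625, 434·6²=15624, difference 1.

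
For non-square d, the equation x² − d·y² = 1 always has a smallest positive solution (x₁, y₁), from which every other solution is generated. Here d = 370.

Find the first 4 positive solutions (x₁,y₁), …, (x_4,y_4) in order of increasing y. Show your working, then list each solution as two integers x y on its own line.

213859 11118
91471343761 4755368724
39123940210553539 2033956799880714
16734013458886067250241 869959934526623861928

[19; 4,4,38] for √370; ℓ=3 ⇒ convergent index 5
k=0  a_k=19  p_k/q_k = 19/1
k=1  a_k=4  p_k/q_k = 77/4
…
k=4  a_k=4  p_k/q_k = 50339/2617
k=5  a_k=4  p_k/q_k = 213859/11118
→ (213859, 11118).  Check: 213859²=45735671881, 370·11118²=45735671880, difference 1.
k=2:  x_2 = 213859·213859+370·11118·11118 = 91471343761,  y_2 = 213859·11118+11118·213859 = 4755368724
k=3:  x_3 = 213859·91471343761+370·11118·4755368724 = 39123940210553539,  y_3 = 213859·4755368724+11118·91471343761 = 2033956799880714
k=4:  x_4 = 213859·39123940210553539+370·11118·2033956799880714 = 16734013458886067250241,  y_4 = 213859·2033956799880714+11118·39123940210553539 = 869959934526623861928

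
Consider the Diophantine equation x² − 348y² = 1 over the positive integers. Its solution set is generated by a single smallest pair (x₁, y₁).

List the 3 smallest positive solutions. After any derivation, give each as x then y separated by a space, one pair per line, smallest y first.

1567 84
4910977 263256
15391000351 825044220

[18; 1,1,1,8,1,1,1,36] for √348; ℓ=8 ⇒ convergent index 7
i=0: a=18 ⇒ p=18, q=1
…
i=5: a=1 ⇒ p=541, q=29
i=6: a=1 ⇒ p=1026, q=55
i=7: a=1 ⇒ p=1567, q=84
→ (1567, 84).  Check: 1567²=2455489, 348·84²=2455488, difference 1.
n=2: (1567,84)∘(1567,84) = (1567·1567+348·84·84, 1567·84+84·1567) = (4910977,263256)
n=3: (4910977,263256)∘(1567,84) = (1567·4910977+348·84·263256, 1567·263256+84·4910977) = (15391000351,825044220)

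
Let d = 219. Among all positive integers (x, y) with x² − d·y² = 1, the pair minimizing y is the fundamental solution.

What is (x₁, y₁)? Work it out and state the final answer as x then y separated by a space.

74 5

√219 = [14; 1,3,1,28, …], period ℓ=4 (even) → k=3
step 0: (14, 1)  from 14·(1,0) + (0,1)
step 1: (15, 1)  from 1·(14,1) + (1,0)
step 2: (59, 4)  from 3·(15,1) + (14,1)
step 3: (74, 5)  from 1·(59,4) + (15,1)
fundamental: x₁=74, y₁=5  (since 5476 − 219·25 = 1)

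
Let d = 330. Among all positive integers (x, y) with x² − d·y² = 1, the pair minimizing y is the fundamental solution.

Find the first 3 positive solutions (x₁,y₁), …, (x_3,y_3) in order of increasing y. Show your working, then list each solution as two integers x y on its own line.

[18; 6,36] for √330; ℓ=2 ⇒ convergent index 1
k=0  a_k=18  p_k/q_k = 18/1
k=1  a_k=6  p_k/q_k = 109/6
fundamental: x₁=109, y₁=6  (since 11881 − 330·36 = 1)
(x_2, y_2) = (109·109 + 330·6·6, 109·6 + 6·109) = (23761, 1308)
(x_3, y_3) = (109·23761 + 330·6·1308, 109·1308 + 6·23761) = (5179789, 285138)

109 6
23761 1308
5179789 285138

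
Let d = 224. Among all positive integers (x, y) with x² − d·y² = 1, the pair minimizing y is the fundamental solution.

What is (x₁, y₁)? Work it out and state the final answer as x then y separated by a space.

15 1

√224 = [14; 1,28, …], period ℓ=2 (even) → k=1
a_0=14:  p_0=14·1+0=14,  q_0=14·0+1=1
a_1=1:  p_1=1·14+1=15,  q_1=1·1+0=1
(x₁, y₁) = (15, 1);  15² − 224·1² = 1 ✓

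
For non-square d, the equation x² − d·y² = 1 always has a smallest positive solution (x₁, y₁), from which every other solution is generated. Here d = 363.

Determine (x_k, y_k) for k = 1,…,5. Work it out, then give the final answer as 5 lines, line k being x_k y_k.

362 19
262087 13756
189750626 9959325
137379191137 7210537544
99462344632562 5220419222531

d=363: √d = [19; 19,38] (ℓ=2, even), read p_1/q_1
step 0: (19, 1)  from 19·(1,0) + (0,1)
step 1: (362, 19)  from 19·(19,1) + (1,0)
(x₁, y₁) = (362, 19);  362² − 363·19² = 1 ✓
k=2:  x_2 = 362·362+363·19·19 = 262087,  y_2 = 362·19+19·362 = 13756
k=3:  x_3 = 362·262087+363·19·13756 = 189750626,  y_3 = 362·13756+19·262087 = 9959325
k=4:  x_4 = 362·189750626+363·19·9959325 = 137379191137,  y_4 = 362·9959325+19·189750626 = 7210537544
k=5:  x_5 = 362·137379191137+363·19·7210537544 = 99462344632562,  y_5 = 362·7210537544+19·137379191137 = 5220419222531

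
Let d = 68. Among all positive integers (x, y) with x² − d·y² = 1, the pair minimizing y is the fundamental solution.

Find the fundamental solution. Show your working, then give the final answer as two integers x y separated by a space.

[8; 4,16] for √68; ℓ=2 ⇒ convergent index 1
step 0: (8, 1)  from 8·(1,0) + (0,1)
step 1: (33, 4)  from 4·(8,1) + (1,0)
fundamental: x₁=33, y₁=4  (since 1089 − 68·16 = 1)

33 4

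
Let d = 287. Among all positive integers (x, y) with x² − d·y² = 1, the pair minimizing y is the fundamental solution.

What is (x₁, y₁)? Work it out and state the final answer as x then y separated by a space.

d=287: √d = [16; 1,15,1,32] (ℓ=4, even), read p_3/q_3
i=0: a=16 ⇒ p=16, q=1
…
i=2: a=15 ⇒ p=271, q=16
i=3: a=1 ⇒ p=288, q=17
→ (288, 17).  Check: 288²=82944, 287·17²=82943, difference 1.

288 17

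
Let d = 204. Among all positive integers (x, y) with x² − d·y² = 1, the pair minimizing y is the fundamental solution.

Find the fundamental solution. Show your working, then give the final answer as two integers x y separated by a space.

√204 → a₀=14, period (3,1,1,6,1,1,3,28); ℓ=8 even so k=7
k=0  a_k=14  p_k/q_k = 14/1
k=1  a_k=3  p_k/q_k = 43/3
…
k=3  a_k=1  p_k/q_k = 100/7
k=4  a_k=6  p_k/q_k = 657/46
k=5  a_k=1  p_k/q_k = 757/53
k=6  a_k=1  p_k/q_k = 1414/99
k=7  a_k=3  p_k/q_k = 4999/350
→ (4999, 350).  Check: 4999²=24990001, 204·350²=24990000, difference 1.

4999 350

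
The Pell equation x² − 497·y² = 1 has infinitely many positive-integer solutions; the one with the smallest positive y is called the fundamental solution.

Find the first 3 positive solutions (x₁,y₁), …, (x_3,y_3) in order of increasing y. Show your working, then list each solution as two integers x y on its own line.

√497 → a₀=22, period (3,2,2,5,6,5,2,2,3,44); ℓ=10 even so k=9
step 0: (22, 1)  from 22·(1,0) + (0,1)
step 1: (67, 3)  from 3·(22,1) + (1,0)
step 2: (156, 7)  from 2·(67,3) + (22,1)
step 3: (379, 17)  from 2·(156,7) + (67,3)
…
step 8: (352750, 15823)  from 2·(143637,6443) + (65476,2937)
step 9: (1201887, 53912)  from 3·(352750,15823) + (143637,6443)
fundamental: x₁=1201887, y₁=53912  (since 1444532360769 − 497·2906503744 = 1)
k=2:  x_2 = 1201887·1201887+497·53912·53912 = 2889064721537,  y_2 = 1201887·53912+53912·1201887 = 129592263888
k=3:  x_3 = 1201887·2889064721537+497·53912·129592263888 = 6944658661946678751,  y_3 = 1201887·129592263888+53912·2889064721537 = 311510514535059400

1201887 53912
2889064721537 129592263888
6944658661946678751 311510514535059400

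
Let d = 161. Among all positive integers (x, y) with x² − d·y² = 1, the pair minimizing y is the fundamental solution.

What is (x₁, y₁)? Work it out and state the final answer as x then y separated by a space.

11775 928

d=161: √d = [12; 1,2,4,1,2,1,4,2,1,24] (ℓ=10, even), read p_9/q_9
i=0: a=12 ⇒ p=12, q=1
i=1: a=1 ⇒ p=13, q=1
i=2: a=2 ⇒ p=38, q=3
…
i=7: a=4 ⇒ p=3667, q=289
i=8: a=2 ⇒ p=8108, q=639
i=9: a=1 ⇒ p=11775, q=928
fundamental: x₁=11775, y₁=928  (since 138650625 − 161·861184 = 1)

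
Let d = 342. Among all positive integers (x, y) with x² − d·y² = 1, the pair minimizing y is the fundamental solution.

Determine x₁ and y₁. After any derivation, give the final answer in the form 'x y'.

37 2

d=342: √d = [18; 2,36] (ℓ=2, even), read p_1/q_1
a_0=18:  p_0=18·1+0=18,  q_0=18·0+1=1
a_1=2:  p_1=2·18+1=37,  q_1=2·1+0=2
(x₁, y₁) = (37, 2);  37² − 342·2² = 1 ✓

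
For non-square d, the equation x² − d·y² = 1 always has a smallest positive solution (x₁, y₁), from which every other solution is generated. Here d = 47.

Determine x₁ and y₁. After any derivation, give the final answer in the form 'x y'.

48 7

√47 = [6; 1,5,1,12, …], period ℓ=4 (even) → k=3
i=0: a=6 ⇒ p=6, q=1
i=1: a=1 ⇒ p=7, q=1
i=2: a=5 ⇒ p=41, q=6
i=3: a=1 ⇒ p=48, q=7
fundamental: x₁=48, y₁=7  (since 2304 − 47·49 = 1)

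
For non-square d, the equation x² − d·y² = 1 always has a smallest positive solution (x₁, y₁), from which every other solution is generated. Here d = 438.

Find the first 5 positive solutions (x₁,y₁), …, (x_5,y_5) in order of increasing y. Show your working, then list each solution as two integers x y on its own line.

d=438: √d = [20; 1,12,1,40] (ℓ=4, even), read p_3/q_3
step 0: (20, 1)  from 20·(1,0) + (0,1)
step 1: (21, 1)  from 1·(20,1) + (1,0)
step 2: (272, 13)  from 12·(21,1) + (20,1)
step 3: (293, 14)  from 1·(272,13) + (21,1)
→ (293, 14).  Check: 293²=85849, 438·14²=85848, difference 1.
(x_2, y_2) = (293·293 + 438·14·14, 293·14 + 14·293) = (171697, 8204)
(x_3, y_3) = (293·171697 + 438·14·8204, 293·8204 + 14·171697) = (100614149, 4807530)
(x_4, y_4) = (293·100614149 + 438·14·4807530, 293·4807530 + 14·100614149) = (58959719617, 2817204376)
(x_5, y_5) = (293·58959719617 + 438·14·2817204376, 293·2817204376 + 14·58959719617) = (34550295081413, 1650876956806)

293 14
171697 8204
100614149 4807530
58959719617 2817204376
34550295081413 1650876956806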